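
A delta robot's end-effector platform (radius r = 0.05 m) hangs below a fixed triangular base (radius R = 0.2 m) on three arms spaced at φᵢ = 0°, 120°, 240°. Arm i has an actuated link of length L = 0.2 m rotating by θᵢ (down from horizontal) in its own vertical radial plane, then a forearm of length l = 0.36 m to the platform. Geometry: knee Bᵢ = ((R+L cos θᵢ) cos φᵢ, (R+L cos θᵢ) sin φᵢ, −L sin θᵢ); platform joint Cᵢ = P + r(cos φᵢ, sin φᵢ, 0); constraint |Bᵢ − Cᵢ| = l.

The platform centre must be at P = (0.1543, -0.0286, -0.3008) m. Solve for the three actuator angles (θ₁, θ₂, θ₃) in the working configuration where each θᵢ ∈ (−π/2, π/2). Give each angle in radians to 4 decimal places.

φ1=0.0° → target in arm frame (0.1543, -0.0286)
  A=-0.0043, B=-0.3008, C=(l²−L²−A²−y'²−z²)/(2L)=-0.0043
  θ1 = atan2(B,A) + arccos(C/0.3008) = 0.0000
rotate P by −φ2: (-0.1019, -0.1193, -0.3008)
  A cos θ + B sin θ = C:  0.2519·cos θ + -0.3008·sin θ = -0.1965
  θ2 = atan2(B,A) + arccos(C/0.3924) = 1.2216
φ3=240.0° → target in arm frame (-0.0524, 0.1479)
  A=0.2024, B=-0.3008, C=(l²−L²−A²−y'²−z²)/(2L)=-0.1593
  √(A²+B²)=0.3625;  θ3 = -0.9786+2.0257 ≈ 1.0472

θ₁ = 0.0000, θ₂ = 1.2216, θ₃ = 1.0472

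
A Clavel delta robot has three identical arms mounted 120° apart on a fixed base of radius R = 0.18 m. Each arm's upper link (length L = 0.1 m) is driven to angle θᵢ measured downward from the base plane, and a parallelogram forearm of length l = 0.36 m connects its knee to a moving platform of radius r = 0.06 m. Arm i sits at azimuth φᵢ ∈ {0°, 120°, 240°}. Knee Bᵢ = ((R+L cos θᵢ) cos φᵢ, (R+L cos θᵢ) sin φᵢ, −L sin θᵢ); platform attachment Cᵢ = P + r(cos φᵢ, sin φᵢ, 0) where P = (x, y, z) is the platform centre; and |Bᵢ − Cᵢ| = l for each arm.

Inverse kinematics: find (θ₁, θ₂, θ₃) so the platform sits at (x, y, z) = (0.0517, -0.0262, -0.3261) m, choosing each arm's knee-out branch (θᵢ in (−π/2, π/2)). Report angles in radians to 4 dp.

arm 1 (φ=0.0°): x'=0.0517, y'=-0.0262
  A=0.0683, B=-0.3261, C=(l²−L²−A²−y'²−z²)/(2L)=0.0395
  θ1 = atan2(B,A) + arccos(C/0.3332) = 0.0875
φ2=120.0° → target in arm frame (-0.0485, -0.0317)
  A cos θ + B sin θ = C:  0.1685·cos θ + -0.3261·sin θ = -0.0808
  θ2 = atan2(B,A) + arccos(C/0.3671) = 0.6988
arm 3 (φ=240.0°): x'=-0.0032, y'=0.0579
  A=0.1232, B=-0.3261, C=(l²−L²−A²−y'²−z²)/(2L)=-0.0263
  √(A²+B²)=0.3486;  θ3 = -1.2097+1.6463 ≈ 0.4366

θ₁ = 0.0875, θ₂ = 0.6988, θ₃ = 0.4366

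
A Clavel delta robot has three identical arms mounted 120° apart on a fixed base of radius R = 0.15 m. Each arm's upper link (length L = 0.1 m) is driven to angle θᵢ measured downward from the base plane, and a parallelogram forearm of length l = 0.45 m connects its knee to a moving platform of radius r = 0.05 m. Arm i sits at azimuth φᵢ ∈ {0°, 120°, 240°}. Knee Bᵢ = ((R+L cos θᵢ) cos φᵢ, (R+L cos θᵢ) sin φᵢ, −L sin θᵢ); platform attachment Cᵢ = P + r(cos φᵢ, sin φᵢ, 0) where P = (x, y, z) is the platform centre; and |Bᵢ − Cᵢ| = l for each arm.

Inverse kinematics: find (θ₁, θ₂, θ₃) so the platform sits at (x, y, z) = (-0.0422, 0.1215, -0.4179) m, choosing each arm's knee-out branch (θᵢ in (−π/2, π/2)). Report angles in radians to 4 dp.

rotate P by −φ1: (-0.0422, 0.1215, -0.4179)
  A=0.1422, B=-0.4179, C=(l²−L²−A²−y'²−z²)/(2L)=-0.0856
  √(A²+B²)=0.4414;  θ1 = -1.2428+1.7660 ≈ 0.5232
rotate P by −φ2: (0.1263, -0.0242, -0.4179)
  A=-0.0263, B=-0.4179, C=(l²−L²−A²−y'²−z²)/(2L)=0.0829
  θ2 = atan2(B,A) + arccos(C/0.4187) = -0.2622
φ3=240.0° → target in arm frame (-0.0841, -0.0973)
  e−x'=0.1841;  (l²−L²−(e−x')²−y'²−z²)/2L = -0.1275
  γ=atan2(-0.4179,0.1841)=-1.1558;  ψ=arccos(-0.2793)=1.8538;  θ3=γ+ψ≈0.6981

θ₁ = 0.5232, θ₂ = -0.2622, θ₃ = 0.6981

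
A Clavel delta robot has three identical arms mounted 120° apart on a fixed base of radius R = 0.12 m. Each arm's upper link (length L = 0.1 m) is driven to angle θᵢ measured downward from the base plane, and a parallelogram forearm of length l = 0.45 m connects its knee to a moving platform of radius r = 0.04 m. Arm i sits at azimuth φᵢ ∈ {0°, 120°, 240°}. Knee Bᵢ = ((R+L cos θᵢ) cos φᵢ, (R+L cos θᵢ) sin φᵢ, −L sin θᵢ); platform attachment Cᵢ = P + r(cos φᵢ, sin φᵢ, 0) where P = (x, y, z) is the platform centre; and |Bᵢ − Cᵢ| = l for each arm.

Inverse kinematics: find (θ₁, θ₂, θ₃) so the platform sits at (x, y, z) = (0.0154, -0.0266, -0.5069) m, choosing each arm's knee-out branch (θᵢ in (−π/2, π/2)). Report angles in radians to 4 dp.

rotate P by −φ1: (0.0154, -0.0266, -0.5069)
  e−x'=0.0646;  (l²−L²−(e−x')²−y'²−z²)/2L = -0.3466
  θ1 = atan2(B,A) + arccos(C/0.5110) = 0.8723
φ2=120.0° → target in arm frame (-0.0307, 0.0000)
  A cos θ + B sin θ = C:  0.1107·cos θ + -0.5069·sin θ = -0.3836
  θ2 = atan2(B,A) + arccos(C/0.5189) = 1.0470
arm 3 (φ=240.0°): x'=0.0153, y'=0.0266
  e−x'=0.0647;  (l²−L²−(e−x')²−y'²−z²)/2L = -0.3467
  γ=atan2(-0.5069,0.0647)=-1.4439;  ψ=arccos(-0.6784)=2.3164;  θ3=γ+ψ≈0.8725

θ₁ = 0.8723, θ₂ = 1.0470, θ₃ = 0.8725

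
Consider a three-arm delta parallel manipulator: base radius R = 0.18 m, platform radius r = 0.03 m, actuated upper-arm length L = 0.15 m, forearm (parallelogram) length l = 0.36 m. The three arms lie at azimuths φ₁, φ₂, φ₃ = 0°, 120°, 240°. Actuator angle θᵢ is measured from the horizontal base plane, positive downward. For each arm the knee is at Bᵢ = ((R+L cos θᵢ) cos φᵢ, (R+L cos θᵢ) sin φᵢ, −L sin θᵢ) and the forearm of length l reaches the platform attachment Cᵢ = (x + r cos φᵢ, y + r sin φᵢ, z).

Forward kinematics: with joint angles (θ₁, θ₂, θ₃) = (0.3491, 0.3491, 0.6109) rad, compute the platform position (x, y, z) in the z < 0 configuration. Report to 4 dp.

(0.0149, 0.0258, -0.2809)

S1 = (0.2910·cos0.0°, 0.2910·sin0.0°, -0.0513) = (0.2910, 0.0000, -0.0513)
S2 = (0.2910·cos120.0°, 0.2910·sin120.0°, -0.0513) = (-0.1455, 0.2520, -0.0513)
arm 3 at φ=240.0°: e+L cos θ3 = 0.2729;  S3 = (-0.1364, -0.2363, -0.0860)
subtract pairs → two planes through P
plane₁₂: -0.8729x+0.5039y+0.0000z = 0.0000
Cramer: x(z) = 0.0032-0.0415z;  y(z) = 0.0056-0.0719z
into |P−S₁|² = l²: 1.0069z² + 0.1257z + -0.0442 = 0;  Δ = 0.1937;  z = -0.2809 or 0.1561 → z<0 root = -0.2809
x = 0.0149, y = 0.0258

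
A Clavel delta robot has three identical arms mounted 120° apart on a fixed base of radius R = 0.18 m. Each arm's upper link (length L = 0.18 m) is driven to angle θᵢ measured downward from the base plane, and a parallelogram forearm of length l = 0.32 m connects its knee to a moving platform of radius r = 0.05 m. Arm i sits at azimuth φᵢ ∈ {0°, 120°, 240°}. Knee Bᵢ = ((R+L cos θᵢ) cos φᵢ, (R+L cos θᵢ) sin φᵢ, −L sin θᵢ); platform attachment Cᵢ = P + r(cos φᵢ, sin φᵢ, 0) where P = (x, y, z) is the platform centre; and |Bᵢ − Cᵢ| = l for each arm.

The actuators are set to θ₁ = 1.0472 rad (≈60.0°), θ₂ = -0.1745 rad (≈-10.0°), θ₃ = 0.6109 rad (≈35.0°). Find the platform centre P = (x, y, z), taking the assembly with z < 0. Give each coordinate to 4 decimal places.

O1 = (0.2200·cos0.0°, 0.2200·sin0.0°, -0.1559) = (0.2200, 0.0000, -0.1559)
φ2=120.0°: virtual centre (-0.1536, 0.2661, 0.0313), radius l
O3 = (0.2774·cos240.0°, 0.2774·sin240.0°, -0.1032) = (-0.1387, -0.2403, -0.1032)
|O₂|²−|O₁|² = 0.0227;  |O₃|²−|O₁|² = 0.0149
plane₁₂: -0.7473x+0.5322y+0.3743z = 0.0227
Cramer: x(z) = -0.0254+0.3184z;  y(z) = 0.0069-0.2562z
sphere 1 gives Az²+Bz+C=0 with A=1.1670, B=0.1520, C=-0.0178;  B²−4AC=0.1062;  roots -0.2047, 0.0745;  negative root z = -0.2047
x = -0.0906, y = 0.0594

(-0.0906, 0.0594, -0.2047)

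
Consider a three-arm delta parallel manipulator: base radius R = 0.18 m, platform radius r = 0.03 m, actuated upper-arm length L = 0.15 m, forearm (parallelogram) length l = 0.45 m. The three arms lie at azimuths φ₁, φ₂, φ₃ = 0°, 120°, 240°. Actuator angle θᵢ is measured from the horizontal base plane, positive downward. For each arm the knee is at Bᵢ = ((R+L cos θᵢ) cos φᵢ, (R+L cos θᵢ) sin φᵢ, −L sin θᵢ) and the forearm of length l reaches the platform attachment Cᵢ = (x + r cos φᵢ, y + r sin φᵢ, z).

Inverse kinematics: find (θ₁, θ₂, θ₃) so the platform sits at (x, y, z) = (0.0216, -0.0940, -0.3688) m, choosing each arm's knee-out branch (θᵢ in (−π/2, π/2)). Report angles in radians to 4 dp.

φ1=0.0° → target in arm frame (0.0216, -0.0940)
  A cos θ + B sin θ = C:  0.1284·cos θ + -0.3688·sin θ = 0.0622
  √(A²+B²)=0.3905;  θ1 = -1.2358+1.4108 ≈ 0.1750
rotate P by −φ2: (-0.0922, 0.0283, -0.3688)
  A=0.2422, B=-0.3688, C=(l²−L²−A²−y'²−z²)/(2L)=-0.0516
  θ2 = atan2(B,A) + arccos(C/0.4412) = 0.6983
arm 3 (φ=240.0°): x'=0.0706, y'=0.0657
  A=0.0794, B=-0.3688, C=(l²−L²−A²−y'²−z²)/(2L)=0.1112
  γ=atan2(-0.3688,0.0794)=-1.3588;  ψ=arccos(0.2948)=1.2715;  θ3=γ+ψ≈-0.0872

θ₁ = 0.1750, θ₂ = 0.6983, θ₃ = -0.0872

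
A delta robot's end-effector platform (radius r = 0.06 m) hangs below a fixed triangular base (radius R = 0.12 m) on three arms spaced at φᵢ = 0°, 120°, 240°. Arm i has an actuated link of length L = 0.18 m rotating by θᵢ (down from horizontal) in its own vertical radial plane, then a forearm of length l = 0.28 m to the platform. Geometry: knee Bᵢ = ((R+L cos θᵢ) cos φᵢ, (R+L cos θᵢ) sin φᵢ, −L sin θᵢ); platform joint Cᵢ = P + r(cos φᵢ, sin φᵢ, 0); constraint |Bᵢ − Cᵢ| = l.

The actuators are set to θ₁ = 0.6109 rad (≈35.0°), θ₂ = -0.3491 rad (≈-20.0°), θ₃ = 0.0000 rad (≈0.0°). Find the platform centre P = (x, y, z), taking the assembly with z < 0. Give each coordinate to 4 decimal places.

(-0.0676, 0.0222, -0.1508)

arm 1 at φ=0.0°: (R−r)+L cos θ1 = 0.2074;  centre 1 = (0.2074, 0.0000, -0.1032)
centre 2 = (0.2291·cos120.0°, 0.2291·sin120.0°, 0.0616) = (-0.1146, 0.1984, 0.0616)
φ3=240.0°: virtual centre (-0.1200, -0.2078, 0.0000), radius l
|centre ₂|²−|centre ₁|² = 0.0026;  |centre ₃|²−|centre ₁|² = 0.0039
[-0.6440 0.3969 0.3296]·P = 0.0026;  [-0.6549 -0.4157 0.2065]·P = 0.0039
Cramer: x(z) = -0.0050+0.4150z;  y(z) = -0.0015-0.1571z
quadratic in z: (1.1969)z²+(0.0306)z+(-0.0226)=0, √Δ=0.3304 → z ∈ {-0.1508, 0.1252}; z = -0.1508 (taking z<0)
x = -0.0676, y = 0.0222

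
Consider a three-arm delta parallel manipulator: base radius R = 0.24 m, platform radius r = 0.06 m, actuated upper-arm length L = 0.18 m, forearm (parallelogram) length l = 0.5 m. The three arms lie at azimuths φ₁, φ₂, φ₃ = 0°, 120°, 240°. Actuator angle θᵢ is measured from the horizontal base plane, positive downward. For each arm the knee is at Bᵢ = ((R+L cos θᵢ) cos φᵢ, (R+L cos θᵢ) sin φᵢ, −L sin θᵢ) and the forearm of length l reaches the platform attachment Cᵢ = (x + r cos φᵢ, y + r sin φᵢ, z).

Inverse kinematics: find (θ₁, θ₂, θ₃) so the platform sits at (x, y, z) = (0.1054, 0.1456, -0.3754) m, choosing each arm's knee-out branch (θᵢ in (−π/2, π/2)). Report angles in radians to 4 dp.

θ₁ = -0.1745, θ₂ = -0.0001, θ₃ = 1.0469

φ1=0.0° → target in arm frame (0.1054, 0.1456)
  e−x'=0.0746;  (l²−L²−(e−x')²−y'²−z²)/2L = 0.1386
  √(A²+B²)=0.3827;  θ1 = -1.3746+1.2001 ≈ -0.1745
φ2=120.0° → target in arm frame (0.0734, -0.1641)
  A cos θ + B sin θ = C:  0.1066·cos θ + -0.3754·sin θ = 0.1066
  √(A²+B²)=0.3902;  θ2 = -1.2941+1.2940 ≈ -0.0001
φ3=240.0° → target in arm frame (-0.1788, 0.0185)
  e−x'=0.3588;  (l²−L²−(e−x')²−y'²−z²)/2L = -0.1456
  √(A²+B²)=0.5193;  θ3 = -0.8080+1.8549 ≈ 1.0469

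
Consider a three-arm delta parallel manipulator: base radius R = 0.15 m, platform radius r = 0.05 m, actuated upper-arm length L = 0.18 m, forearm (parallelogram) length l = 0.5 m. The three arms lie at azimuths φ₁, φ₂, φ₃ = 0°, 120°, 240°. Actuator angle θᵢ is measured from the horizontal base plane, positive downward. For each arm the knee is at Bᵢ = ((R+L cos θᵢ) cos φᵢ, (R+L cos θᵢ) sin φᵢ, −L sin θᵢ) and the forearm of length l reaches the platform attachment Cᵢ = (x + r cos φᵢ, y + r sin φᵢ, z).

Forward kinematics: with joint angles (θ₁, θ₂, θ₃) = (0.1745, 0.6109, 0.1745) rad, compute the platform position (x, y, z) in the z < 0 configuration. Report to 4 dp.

(0.0475, -0.0822, -0.4676)

S1 = (0.2773·cos0.0°, 0.2773·sin0.0°, -0.0313) = (0.2773, 0.0000, -0.0313)
S2 = (0.2474·cos120.0°, 0.2474·sin120.0°, -0.1032) = (-0.1237, 0.2143, -0.1032)
S3 = (0.2773·cos240.0°, 0.2773·sin240.0°, -0.0313) = (-0.1386, -0.2401, -0.0313)
eliminate P² terms by subtracting sphere 1 from 2 and 3
linear system: -0.8020x+0.4286y = -0.0060−-0.1440z; -0.8318x+-0.4802y = 0.0000−0.0000z
Cramer: x(z) = 0.0039-0.0932z;  y(z) = -0.0067+0.1615z
into |P−S₁|² = l²: 1.0348z² + 0.1113z + -0.1742 = 0;  Δ = 0.7335;  z = -0.4676 or 0.3601 → z<0 root = -0.4676
x = 0.0475, y = -0.0822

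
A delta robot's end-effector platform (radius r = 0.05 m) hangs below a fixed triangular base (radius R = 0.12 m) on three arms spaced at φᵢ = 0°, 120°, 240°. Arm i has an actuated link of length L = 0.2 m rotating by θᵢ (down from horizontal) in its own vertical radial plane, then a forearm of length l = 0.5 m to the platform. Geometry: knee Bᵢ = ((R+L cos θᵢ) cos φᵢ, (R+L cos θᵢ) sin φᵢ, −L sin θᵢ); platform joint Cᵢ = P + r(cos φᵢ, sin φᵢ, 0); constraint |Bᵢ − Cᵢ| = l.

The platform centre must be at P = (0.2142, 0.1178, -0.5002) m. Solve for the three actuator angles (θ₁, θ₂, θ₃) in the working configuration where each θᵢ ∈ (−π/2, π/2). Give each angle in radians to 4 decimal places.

arm 1 (φ=0.0°): x'=0.2142, y'=0.1178
  A cos θ + B sin θ = C:  -0.1442·cos θ + -0.5002·sin θ = -0.1872
  √(A²+B²)=0.5206;  θ1 = -1.8515+1.9386 ≈ 0.0871
φ2=120.0° → target in arm frame (-0.0051, -0.2444)
  A cos θ + B sin θ = C:  0.0751·cos θ + -0.5002·sin θ = -0.2639
  √(A²+B²)=0.5058;  θ2 = -1.4218+2.1197 ≈ 0.6979
φ3=240.0° → target in arm frame (-0.2091, 0.1266)
  e−x'=0.2791;  (l²−L²−(e−x')²−y'²−z²)/2L = -0.3353
  θ3 = atan2(B,A) + arccos(C/0.5728) = 1.1344

θ₁ = 0.0871, θ₂ = 0.6979, θ₃ = 1.1344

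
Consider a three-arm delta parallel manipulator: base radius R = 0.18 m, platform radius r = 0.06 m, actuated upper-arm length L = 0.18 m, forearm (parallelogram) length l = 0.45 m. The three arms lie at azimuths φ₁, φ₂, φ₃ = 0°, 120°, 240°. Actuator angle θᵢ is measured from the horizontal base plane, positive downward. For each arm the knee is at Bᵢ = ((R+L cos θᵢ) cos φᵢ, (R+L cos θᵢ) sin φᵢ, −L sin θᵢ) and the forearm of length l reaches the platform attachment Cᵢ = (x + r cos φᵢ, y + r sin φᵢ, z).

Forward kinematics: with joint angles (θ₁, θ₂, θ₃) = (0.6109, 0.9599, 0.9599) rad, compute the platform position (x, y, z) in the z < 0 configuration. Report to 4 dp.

(0.0734, 0.0000, -0.5092)

φ1=0.0°: virtual centre (0.2674, 0.0000, -0.1032), radius l
arm 2 at φ=120.0°: e+L cos θ2 = 0.2232;  centre 2 = (-0.1116, 0.1933, -0.1474)
φ3=240.0°: virtual centre (-0.1116, -0.1933, -0.1474), radius l
|centre ₂|²−|centre ₁|² = -0.0106;  |centre ₃|²−|centre ₁|² = -0.0106
[-0.7581 0.3867 -0.0884]·P = -0.0106;  [-0.7581 -0.3867 -0.0884]·P = -0.0106
Cramer: x(z) = 0.0140-0.1166z;  y(z) = 0.0000+0.0000z
quadratic in z: (1.0136)z²+(0.2656)z+(-0.1276)=0, √Δ=0.7667 → z ∈ {-0.5092, 0.2472}; z = -0.5092 (taking z<0)
x = 0.0734, y = 0.0000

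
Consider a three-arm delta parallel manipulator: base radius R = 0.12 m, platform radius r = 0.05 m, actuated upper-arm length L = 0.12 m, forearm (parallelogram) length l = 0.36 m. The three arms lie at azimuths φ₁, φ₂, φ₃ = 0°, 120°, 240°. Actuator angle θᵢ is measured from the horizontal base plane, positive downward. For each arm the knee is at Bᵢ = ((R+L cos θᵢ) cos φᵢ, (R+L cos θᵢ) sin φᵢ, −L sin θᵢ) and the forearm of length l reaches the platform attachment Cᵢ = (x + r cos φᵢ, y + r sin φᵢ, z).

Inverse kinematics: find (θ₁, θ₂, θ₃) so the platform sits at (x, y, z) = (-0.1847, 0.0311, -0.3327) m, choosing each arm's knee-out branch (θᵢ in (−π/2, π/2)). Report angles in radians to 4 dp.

θ₁ = 1.3093, θ₂ = 0.0876, θ₃ = 0.3495

arm 1 (φ=0.0°): x'=-0.1847, y'=0.0311
  A=0.2547, B=-0.3327, C=(l²−L²−A²−y'²−z²)/(2L)=-0.2555
  √(A²+B²)=0.4190;  θ1 = -0.9174+2.2267 ≈ 1.3093
rotate P by −φ2: (0.1193, 0.1444, -0.3327)
  A cos θ + B sin θ = C:  -0.0493·cos θ + -0.3327·sin θ = -0.0782
  γ=atan2(-0.3327,-0.0493)=-1.7179;  ψ=arccos(-0.2325)=1.8055;  θ2=γ+ψ≈0.0876
φ3=240.0° → target in arm frame (0.0654, -0.1755)
  A=0.0046, B=-0.3327, C=(l²−L²−A²−y'²−z²)/(2L)=-0.1096
  γ=atan2(-0.3327,0.0046)=-1.5570;  ψ=arccos(-0.3295)=1.9066;  θ3=γ+ψ≈0.3495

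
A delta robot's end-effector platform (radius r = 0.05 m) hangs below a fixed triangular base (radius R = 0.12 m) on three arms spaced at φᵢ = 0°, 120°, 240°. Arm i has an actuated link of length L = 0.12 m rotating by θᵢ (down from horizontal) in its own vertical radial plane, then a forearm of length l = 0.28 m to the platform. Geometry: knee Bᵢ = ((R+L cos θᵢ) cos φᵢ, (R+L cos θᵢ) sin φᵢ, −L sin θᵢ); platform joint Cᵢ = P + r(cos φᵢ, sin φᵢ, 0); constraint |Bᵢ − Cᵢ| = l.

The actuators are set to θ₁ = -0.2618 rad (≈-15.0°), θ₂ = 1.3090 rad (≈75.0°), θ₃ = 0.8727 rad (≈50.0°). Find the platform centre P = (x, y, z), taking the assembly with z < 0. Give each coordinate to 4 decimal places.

arm 1 at φ=0.0°: ρ1 = 0.1859;  S1 = (0.1859, 0.0000, 0.0311)
S2 = (0.1011·cos120.0°, 0.1011·sin120.0°, -0.1159) = (-0.0505, 0.0875, -0.1159)
arm 3 at φ=240.0°: ρ3 = 0.1471;  S3 = (-0.0736, -0.1274, -0.0919)
eliminate P² terms by subtracting sphere 1 from 2 and 3
[-0.4729 0.1750 -0.2939]·P = -0.0119;  [-0.5190 -0.2548 -0.2460]·P = -0.0054
det = 0.2113;  x = 0.0188+-0.5581z,  y = -0.0170+0.1714z
sphere 1 gives Az²+Bz+C=0 with A=1.3409, B=0.1186, C=-0.0492;  B²−4AC=0.2781;  roots -0.2408, 0.1524;  negative root z = -0.2408
x = 0.1533, y = -0.0583

(0.1533, -0.0583, -0.2408)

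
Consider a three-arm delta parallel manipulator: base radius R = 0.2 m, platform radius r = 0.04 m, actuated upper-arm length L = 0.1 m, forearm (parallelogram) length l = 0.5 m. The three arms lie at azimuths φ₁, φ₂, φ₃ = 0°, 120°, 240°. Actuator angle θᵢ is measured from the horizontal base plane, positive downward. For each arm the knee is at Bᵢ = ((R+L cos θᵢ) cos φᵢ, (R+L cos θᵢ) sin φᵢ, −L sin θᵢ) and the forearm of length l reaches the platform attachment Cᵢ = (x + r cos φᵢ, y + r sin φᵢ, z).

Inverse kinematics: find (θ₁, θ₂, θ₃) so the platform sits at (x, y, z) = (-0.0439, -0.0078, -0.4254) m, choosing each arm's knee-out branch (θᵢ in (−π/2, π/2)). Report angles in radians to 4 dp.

θ₁ = 0.2615, θ₂ = -0.0878, θ₃ = -0.1745

rotate P by −φ1: (-0.0439, -0.0078, -0.4254)
  e−x'=0.2039;  (l²−L²−(e−x')²−y'²−z²)/2L = 0.0870
  θ1 = atan2(B,A) + arccos(C/0.4717) = 0.2615
φ2=120.0° → target in arm frame (0.0152, 0.0419)
  e−x'=0.1448;  (l²−L²−(e−x')²−y'²−z²)/2L = 0.1815
  γ=atan2(-0.4254,0.1448)=-1.2427;  ψ=arccos(0.4040)=1.1549;  θ2=γ+ψ≈-0.0878
rotate P by −φ3: (0.0287, -0.0341, -0.4254)
  A cos θ + B sin θ = C:  0.1313·cos θ + -0.4254·sin θ = 0.2032
  γ=atan2(-0.4254,0.1313)=-1.2714;  ψ=arccos(0.4563)=1.0969;  θ3=γ+ψ≈-0.1745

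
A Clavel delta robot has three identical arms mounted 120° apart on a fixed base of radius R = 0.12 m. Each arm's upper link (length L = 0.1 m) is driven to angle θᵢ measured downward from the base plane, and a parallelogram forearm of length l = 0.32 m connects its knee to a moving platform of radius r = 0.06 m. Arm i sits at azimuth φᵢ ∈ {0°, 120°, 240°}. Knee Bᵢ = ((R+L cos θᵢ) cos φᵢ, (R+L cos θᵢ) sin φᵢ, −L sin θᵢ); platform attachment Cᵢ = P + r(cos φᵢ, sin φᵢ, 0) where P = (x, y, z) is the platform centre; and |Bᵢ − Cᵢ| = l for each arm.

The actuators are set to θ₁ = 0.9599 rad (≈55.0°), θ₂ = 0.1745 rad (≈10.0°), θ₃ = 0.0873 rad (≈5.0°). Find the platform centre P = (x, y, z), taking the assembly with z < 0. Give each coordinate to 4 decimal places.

(-0.1174, -0.0094, -0.2992)

φ1=0.0°: virtual centre (0.1174, 0.0000, -0.0819), radius l
O2 = (0.1585·cos120.0°, 0.1585·sin120.0°, -0.0174) = (-0.0792, 0.1372, -0.0174)
O3 = (0.1596·cos240.0°, 0.1596·sin240.0°, -0.0087) = (-0.0798, -0.1382, -0.0087)
|O₂|²−|O₁|² = 0.0049;  |O₃|²−|O₁|² = 0.0051
[-0.3932 0.2745 0.1291]·P = 0.0049;  [-0.3943 -0.2765 0.1464]·P = 0.0051
det = 0.2170;  x = -0.0127+0.3497z,  y = -0.0002+0.0307z
quadratic in z: (1.1233)z²+(0.0728)z+(-0.0788)=0, √Δ=0.5994 → z ∈ {-0.2992, 0.2344}; z = -0.2992 (taking z<0)
x = -0.1174, y = -0.0094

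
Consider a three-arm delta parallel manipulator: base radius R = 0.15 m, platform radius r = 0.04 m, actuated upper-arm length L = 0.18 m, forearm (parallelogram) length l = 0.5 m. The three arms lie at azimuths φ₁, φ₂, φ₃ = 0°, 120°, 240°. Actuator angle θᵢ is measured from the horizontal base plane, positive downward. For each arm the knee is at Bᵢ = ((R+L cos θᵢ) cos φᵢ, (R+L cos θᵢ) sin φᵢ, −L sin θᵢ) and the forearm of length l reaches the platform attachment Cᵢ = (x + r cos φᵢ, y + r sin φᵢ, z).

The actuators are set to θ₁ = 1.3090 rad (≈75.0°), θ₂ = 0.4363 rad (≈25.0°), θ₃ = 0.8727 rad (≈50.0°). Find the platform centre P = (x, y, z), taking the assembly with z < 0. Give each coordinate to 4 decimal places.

arm 1 at φ=0.0°: e+L cos θ1 = 0.1566;  O1 = (0.1566, 0.0000, -0.1739)
arm 2 at φ=120.0°: e+L cos θ2 = 0.2731;  O2 = (-0.1366, 0.2365, -0.0761)
arm 3 at φ=240.0°: e+L cos θ3 = 0.2257;  O3 = (-0.1128, -0.1955, -0.1379)
eliminate P² terms by subtracting sphere 1 from 2 and 3
[-0.5863 0.4731 0.1956]·P = 0.0256;  [-0.5389 -0.3909 0.0719]·P = 0.0152
Cramer: x(z) = -0.0356+0.2282z;  y(z) = 0.0101-0.1306z
into |P−O₁|² = l²: 1.0691z² + 0.2574z + -0.1827 = 0;  Δ = 0.8478;  z = -0.5510 or 0.3102 → z<0 root = -0.5510
x = -0.1613, y = 0.0821

(-0.1613, 0.0821, -0.5510)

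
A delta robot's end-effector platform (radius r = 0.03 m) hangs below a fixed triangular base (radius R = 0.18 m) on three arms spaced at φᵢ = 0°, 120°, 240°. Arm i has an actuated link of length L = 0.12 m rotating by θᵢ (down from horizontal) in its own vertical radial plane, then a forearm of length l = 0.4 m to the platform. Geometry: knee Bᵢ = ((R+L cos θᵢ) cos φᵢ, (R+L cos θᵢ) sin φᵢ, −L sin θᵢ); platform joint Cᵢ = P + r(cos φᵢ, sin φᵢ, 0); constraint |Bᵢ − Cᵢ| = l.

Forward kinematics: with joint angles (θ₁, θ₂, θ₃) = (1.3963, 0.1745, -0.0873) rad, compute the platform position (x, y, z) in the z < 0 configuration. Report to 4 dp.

S1 = (0.1708·cos0.0°, 0.1708·sin0.0°, -0.1182) = (0.1708, 0.0000, -0.1182)
S2 = (0.2682·cos120.0°, 0.2682·sin120.0°, -0.0208) = (-0.1341, 0.2322, -0.0208)
S3 = (0.2695·cos240.0°, 0.2695·sin240.0°, 0.0105) = (-0.1348, -0.2334, 0.0105)
|S₂|²−|S₁|² = 0.0292;  |S₃|²−|S₁|² = 0.0296
linear system: -0.6098x+0.4645y = 0.0292−0.1947z; -0.6112x+-0.4669y = 0.0296−0.2573z
det = 0.5686;  x = -0.0482+0.3700z,  y = -0.0004+0.0667z
quadratic in z: (1.1414)z²+(0.0742)z+(-0.0981)=0, √Δ=0.6732 → z ∈ {-0.3275, 0.2624}; z = -0.3275 (taking z<0)
x = -0.1693, y = -0.0222

(-0.1693, -0.0222, -0.3275)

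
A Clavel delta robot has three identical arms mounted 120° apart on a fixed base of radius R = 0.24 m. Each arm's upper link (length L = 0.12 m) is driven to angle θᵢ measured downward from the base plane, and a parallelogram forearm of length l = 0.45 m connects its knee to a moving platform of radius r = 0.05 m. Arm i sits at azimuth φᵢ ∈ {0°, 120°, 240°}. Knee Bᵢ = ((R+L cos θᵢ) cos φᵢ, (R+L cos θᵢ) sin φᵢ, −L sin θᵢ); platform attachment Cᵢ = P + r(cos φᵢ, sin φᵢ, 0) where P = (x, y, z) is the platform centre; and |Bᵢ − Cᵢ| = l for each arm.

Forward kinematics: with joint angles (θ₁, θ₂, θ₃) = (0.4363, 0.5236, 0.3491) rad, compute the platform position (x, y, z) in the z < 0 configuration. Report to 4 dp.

arm 1 at φ=0.0°: ρ1 = 0.2988;  S1 = (0.2988, 0.0000, -0.0507)
φ2=120.0°: virtual centre (-0.1470, 0.2545, -0.0600), radius l
φ3=240.0°: virtual centre (-0.1514, -0.2622, -0.0410), radius l
subtract pairs → two planes through P
linear system: -0.8914x+0.5091y = -0.0018−-0.0186z; -0.9003x+-0.5244y = 0.0015−0.0193z
det = 0.9258;  x = 0.0002+0.0001z,  y = -0.0033+0.0367z
quadratic in z: (1.0013)z²+(0.1011)z+(-0.1108)=0, √Δ=0.6738 → z ∈ {-0.3869, 0.2859}; z = -0.3869 (taking z<0)
x = 0.0002, y = -0.0174

(0.0002, -0.0174, -0.3869)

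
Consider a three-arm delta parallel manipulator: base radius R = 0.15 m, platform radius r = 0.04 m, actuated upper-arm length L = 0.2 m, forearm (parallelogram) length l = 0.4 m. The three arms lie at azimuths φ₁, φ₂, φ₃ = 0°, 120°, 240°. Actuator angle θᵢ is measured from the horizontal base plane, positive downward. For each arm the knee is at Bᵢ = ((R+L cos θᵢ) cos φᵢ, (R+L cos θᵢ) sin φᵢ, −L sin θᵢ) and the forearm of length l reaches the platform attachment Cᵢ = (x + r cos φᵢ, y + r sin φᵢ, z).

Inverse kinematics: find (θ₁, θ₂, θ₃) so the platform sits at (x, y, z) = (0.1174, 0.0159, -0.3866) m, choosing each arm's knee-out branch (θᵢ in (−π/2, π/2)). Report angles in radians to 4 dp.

θ₁ = 0.1745, θ₂ = 0.7851, θ₃ = 0.8726

rotate P by −φ1: (0.1174, 0.0159, -0.3866)
  A=-0.0074, B=-0.3866, C=(l²−L²−A²−y'²−z²)/(2L)=-0.0744
  √(A²+B²)=0.3867;  θ1 = -1.5899+1.7645 ≈ 0.1745
rotate P by −φ2: (-0.0449, -0.1096, -0.3866)
  A=0.1549, B=-0.3866, C=(l²−L²−A²−y'²−z²)/(2L)=-0.1637
  √(A²+B²)=0.4165;  θ2 = -1.1896+1.9747 ≈ 0.7851
φ3=240.0° → target in arm frame (-0.0725, 0.0937)
  A=0.1825, B=-0.3866, C=(l²−L²−A²−y'²−z²)/(2L)=-0.1788
  γ=atan2(-0.3866,0.1825)=-1.1298;  ψ=arccos(-0.4184)=2.0024;  θ3=γ+ψ≈0.8726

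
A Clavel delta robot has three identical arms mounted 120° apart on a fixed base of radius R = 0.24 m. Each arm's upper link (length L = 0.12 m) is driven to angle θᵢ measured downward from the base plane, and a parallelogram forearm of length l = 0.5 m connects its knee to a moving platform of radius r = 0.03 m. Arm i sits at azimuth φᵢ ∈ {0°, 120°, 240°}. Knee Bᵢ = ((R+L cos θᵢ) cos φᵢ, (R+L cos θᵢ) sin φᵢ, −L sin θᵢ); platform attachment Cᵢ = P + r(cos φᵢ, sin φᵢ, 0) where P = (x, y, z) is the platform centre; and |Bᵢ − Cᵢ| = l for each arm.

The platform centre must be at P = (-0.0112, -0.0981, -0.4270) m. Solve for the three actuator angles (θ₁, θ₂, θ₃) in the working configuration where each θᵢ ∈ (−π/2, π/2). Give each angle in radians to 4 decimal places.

φ1=0.0° → target in arm frame (-0.0112, -0.0981)
  A=0.2212, B=-0.4270, C=(l²−L²−A²−y'²−z²)/(2L)=-0.0220
  θ1 = atan2(B,A) + arccos(C/0.4809) = 0.5238
rotate P by −φ2: (-0.0794, 0.0587, -0.4270)
  A=0.2894, B=-0.4270, C=(l²−L²−A²−y'²−z²)/(2L)=-0.1413
  γ=atan2(-0.4270,0.2894)=-0.9752;  ψ=arccos(-0.2739)=1.8483;  θ2=γ+ψ≈0.8730
φ3=240.0° → target in arm frame (0.0906, 0.0394)
  A=0.1194, B=-0.4270, C=(l²−L²−A²−y'²−z²)/(2L)=0.1561
  √(A²+B²)=0.4434;  θ3 = -1.2980+1.2111 ≈ -0.0869

θ₁ = 0.5238, θ₂ = 0.8730, θ₃ = -0.0869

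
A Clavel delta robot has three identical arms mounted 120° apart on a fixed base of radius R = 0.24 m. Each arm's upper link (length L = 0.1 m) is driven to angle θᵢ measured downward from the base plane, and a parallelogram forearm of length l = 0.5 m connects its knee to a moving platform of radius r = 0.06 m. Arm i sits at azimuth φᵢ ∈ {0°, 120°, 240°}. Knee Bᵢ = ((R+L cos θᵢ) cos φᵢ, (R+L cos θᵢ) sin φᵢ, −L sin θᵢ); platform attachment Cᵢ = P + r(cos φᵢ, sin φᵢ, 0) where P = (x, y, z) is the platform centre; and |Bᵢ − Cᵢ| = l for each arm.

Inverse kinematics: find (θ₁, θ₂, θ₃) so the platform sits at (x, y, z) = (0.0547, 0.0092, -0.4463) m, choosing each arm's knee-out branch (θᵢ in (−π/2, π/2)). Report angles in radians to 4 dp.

rotate P by −φ1: (0.0547, 0.0092, -0.4463)
  A=0.1253, B=-0.4463, C=(l²−L²−A²−y'²−z²)/(2L)=0.1252
  γ=atan2(-0.4463,0.1253)=-1.2971;  ψ=arccos(0.2700)=1.2974;  θ1=γ+ψ≈0.0003
rotate P by −φ2: (-0.0194, -0.0520, -0.4463)
  e−x'=0.1994;  (l²−L²−(e−x')²−y'²−z²)/2L = -0.0082
  √(A²+B²)=0.4888;  θ2 = -1.1507+1.5876 ≈ 0.4369
φ3=240.0° → target in arm frame (-0.0353, 0.0428)
  e−x'=0.2153;  (l²−L²−(e−x')²−y'²−z²)/2L = -0.0369
  √(A²+B²)=0.4955;  θ3 = -1.1213+1.6453 ≈ 0.5240

θ₁ = 0.0003, θ₂ = 0.4369, θ₃ = 0.5240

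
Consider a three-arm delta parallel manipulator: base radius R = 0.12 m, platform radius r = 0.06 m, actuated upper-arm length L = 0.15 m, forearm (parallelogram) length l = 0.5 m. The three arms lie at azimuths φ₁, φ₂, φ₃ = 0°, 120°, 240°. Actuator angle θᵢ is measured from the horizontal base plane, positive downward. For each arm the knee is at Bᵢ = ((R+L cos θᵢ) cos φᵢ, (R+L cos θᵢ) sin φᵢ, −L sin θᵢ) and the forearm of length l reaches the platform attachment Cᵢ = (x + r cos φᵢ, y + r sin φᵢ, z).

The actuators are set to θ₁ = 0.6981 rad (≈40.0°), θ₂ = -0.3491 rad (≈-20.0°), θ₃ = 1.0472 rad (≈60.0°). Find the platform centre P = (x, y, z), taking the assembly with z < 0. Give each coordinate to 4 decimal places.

arm 1 at φ=0.0°: e+L cos θ1 = 0.1749;  O1 = (0.1749, 0.0000, -0.0964)
O2 = (0.2010·cos120.0°, 0.2010·sin120.0°, 0.0513) = (-0.1005, 0.1740, 0.0513)
φ3=240.0°: virtual centre (-0.0675, -0.1169, -0.1299), radius l
|O₂|²−|O₁|² = 0.0031;  |O₃|²−|O₁|² = -0.0048
linear system: -0.5508x+0.3481y = 0.0031−0.2954z; -0.4848x+-0.2338y = -0.0048−-0.0670z
det = 0.2975;  x = 0.0031+0.1538z,  y = 0.0140+-0.6054z
sphere 1 gives Az²+Bz+C=0 with A=1.3902, B=0.1231, C=-0.2110;  B²−4AC=1.1885;  roots -0.4364, 0.3478;  negative root z = -0.4364
x = -0.0640, y = 0.2781

(-0.0640, 0.2781, -0.4364)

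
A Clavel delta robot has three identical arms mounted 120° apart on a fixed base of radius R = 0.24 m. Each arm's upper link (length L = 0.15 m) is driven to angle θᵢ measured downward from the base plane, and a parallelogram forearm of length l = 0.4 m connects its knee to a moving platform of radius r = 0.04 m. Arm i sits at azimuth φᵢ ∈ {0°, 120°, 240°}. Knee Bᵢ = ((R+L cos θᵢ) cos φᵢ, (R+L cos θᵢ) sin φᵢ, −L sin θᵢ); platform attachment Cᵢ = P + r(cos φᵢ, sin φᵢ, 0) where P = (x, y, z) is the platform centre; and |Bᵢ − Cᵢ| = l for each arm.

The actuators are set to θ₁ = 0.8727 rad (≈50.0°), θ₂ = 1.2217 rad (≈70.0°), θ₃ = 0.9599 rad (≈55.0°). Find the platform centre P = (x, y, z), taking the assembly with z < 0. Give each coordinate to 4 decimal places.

φ1=0.0°: virtual centre (0.2964, 0.0000, -0.1149), radius l
arm 2 at φ=120.0°: e+L cos θ2 = 0.2513;  S2 = (-0.1257, 0.2176, -0.1410)
φ3=240.0°: virtual centre (-0.1430, -0.2477, -0.1229), radius l
eliminate P² terms by subtracting sphere 1 from 2 and 3
plane₁₂: -0.8441x+0.4353y+-0.0521z = -0.0180
det = 0.8008;  x = 0.0134+-0.0409z,  y = -0.0154+0.0404z
sphere 1 gives Az²+Bz+C=0 with A=1.0033, B=0.2517, C=-0.0665;  B²−4AC=0.3301;  roots -0.4118, 0.1609;  negative root z = -0.4118
x = 0.0303, y = -0.0321

(0.0303, -0.0321, -0.4118)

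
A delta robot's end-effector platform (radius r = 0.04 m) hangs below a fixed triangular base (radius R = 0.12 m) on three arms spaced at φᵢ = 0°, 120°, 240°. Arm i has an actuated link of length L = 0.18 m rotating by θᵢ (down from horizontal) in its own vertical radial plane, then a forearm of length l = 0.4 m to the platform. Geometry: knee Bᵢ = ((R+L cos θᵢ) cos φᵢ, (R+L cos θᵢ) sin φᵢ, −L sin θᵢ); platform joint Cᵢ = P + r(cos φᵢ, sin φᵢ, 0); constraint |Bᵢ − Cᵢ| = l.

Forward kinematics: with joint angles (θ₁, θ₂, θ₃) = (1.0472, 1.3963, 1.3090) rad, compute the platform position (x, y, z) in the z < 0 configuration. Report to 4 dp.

(0.0647, -0.0173, -0.5414)

arm 1 at φ=0.0°: (R−r)+L cos θ1 = 0.1700;  O1 = (0.1700, 0.0000, -0.1559)
φ2=120.0°: virtual centre (-0.0556, 0.0963, -0.1773), radius l
arm 3 at φ=240.0°: (R−r)+L cos θ3 = 0.1266;  O3 = (-0.0633, -0.1096, -0.1739)
|O₂|²−|O₁|² = -0.0094;  |O₃|²−|O₁|² = -0.0069
plane₁₂: -0.4512x+0.1927y+-0.0428z = -0.0094
det = 0.1888;  x = 0.0180+-0.0863z,  y = -0.0066+0.0197z
sphere 1 gives Az²+Bz+C=0 with A=1.0078, B=0.3378, C=-0.1126;  B²−4AC=0.5678;  roots -0.5414, 0.2063;  negative root z = -0.5414
x = 0.0647, y = -0.0173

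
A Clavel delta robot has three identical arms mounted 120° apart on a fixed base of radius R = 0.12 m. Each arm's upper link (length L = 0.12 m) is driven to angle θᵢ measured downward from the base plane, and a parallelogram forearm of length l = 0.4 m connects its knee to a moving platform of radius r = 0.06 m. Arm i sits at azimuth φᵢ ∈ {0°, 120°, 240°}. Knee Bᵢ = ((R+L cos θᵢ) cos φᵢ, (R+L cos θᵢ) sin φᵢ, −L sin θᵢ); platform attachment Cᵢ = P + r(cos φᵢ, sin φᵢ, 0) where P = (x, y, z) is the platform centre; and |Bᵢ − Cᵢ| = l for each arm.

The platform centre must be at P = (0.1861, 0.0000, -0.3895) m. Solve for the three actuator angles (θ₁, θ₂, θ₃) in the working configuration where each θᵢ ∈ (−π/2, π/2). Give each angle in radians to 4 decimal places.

θ₁ = -0.0872, θ₂ = 0.9600, θ₃ = 0.9600

arm 1 (φ=0.0°): x'=0.1861, y'=0.0000
  e−x'=-0.1261;  (l²−L²−(e−x')²−y'²−z²)/2L = -0.0917
  γ=atan2(-0.3895,-0.1261)=-1.8839;  ψ=arccos(-0.2240)=1.7967;  θ1=γ+ψ≈-0.0872
rotate P by −φ2: (-0.0930, -0.1612, -0.3895)
  A=0.1530, B=-0.3895, C=(l²−L²−A²−y'²−z²)/(2L)=-0.2313
  √(A²+B²)=0.4185;  θ2 = -1.1964+2.1564 ≈ 0.9600
rotate P by −φ3: (-0.0931, 0.1612, -0.3895)
  A cos θ + B sin θ = C:  0.1531·cos θ + -0.3895·sin θ = -0.2313
  √(A²+B²)=0.4185;  θ3 = -1.1964+2.1564 ≈ 0.9600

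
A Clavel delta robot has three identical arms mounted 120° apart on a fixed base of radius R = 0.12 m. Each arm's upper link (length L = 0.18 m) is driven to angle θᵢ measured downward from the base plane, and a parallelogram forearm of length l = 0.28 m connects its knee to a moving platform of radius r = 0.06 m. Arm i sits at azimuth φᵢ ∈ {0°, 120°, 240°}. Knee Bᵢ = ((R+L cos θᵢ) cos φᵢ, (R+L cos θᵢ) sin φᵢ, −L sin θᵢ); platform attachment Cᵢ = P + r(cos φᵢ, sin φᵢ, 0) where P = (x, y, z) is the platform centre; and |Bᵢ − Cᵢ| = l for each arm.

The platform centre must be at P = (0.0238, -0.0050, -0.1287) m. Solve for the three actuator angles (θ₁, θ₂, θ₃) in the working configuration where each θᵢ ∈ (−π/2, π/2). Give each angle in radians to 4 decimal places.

θ₁ = -0.3493, θ₂ = 0.0873, θ₃ = -0.0002

rotate P by −φ1: (0.0238, -0.0050, -0.1287)
  e−x'=0.0362;  (l²−L²−(e−x')²−y'²−z²)/2L = 0.0781
  γ=atan2(-0.1287,0.0362)=-1.2966;  ψ=arccos(0.5839)=0.9473;  θ1=γ+ψ≈-0.3493
arm 2 (φ=120.0°): x'=-0.0162, y'=-0.0181
  A cos θ + B sin θ = C:  0.0762·cos θ + -0.1287·sin θ = 0.0647
  γ=atan2(-0.1287,0.0762)=-1.0361;  ψ=arccos(0.4326)=1.1234;  θ2=γ+ψ≈0.0873
rotate P by −φ3: (-0.0076, 0.0231, -0.1287)
  e−x'=0.0676;  (l²−L²−(e−x')²−y'²−z²)/2L = 0.0676
  θ3 = atan2(B,A) + arccos(C/0.1454) = -0.0002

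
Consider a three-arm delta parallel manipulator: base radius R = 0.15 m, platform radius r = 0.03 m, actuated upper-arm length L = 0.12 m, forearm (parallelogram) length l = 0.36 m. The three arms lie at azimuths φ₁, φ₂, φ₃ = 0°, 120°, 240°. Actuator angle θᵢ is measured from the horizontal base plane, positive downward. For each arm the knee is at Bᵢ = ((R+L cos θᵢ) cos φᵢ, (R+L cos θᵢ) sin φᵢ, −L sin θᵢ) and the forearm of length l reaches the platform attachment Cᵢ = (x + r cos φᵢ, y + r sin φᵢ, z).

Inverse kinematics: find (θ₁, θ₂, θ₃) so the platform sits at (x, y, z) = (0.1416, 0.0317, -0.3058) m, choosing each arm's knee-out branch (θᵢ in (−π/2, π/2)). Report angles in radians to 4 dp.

φ1=0.0° → target in arm frame (0.1416, 0.0317)
  A cos θ + B sin θ = C:  -0.0216·cos θ + -0.3058·sin θ = 0.0842
  γ=atan2(-0.3058,-0.0216)=-1.6413;  ψ=arccos(0.2748)=1.2925;  θ1=γ+ψ≈-0.3489
arm 2 (φ=120.0°): x'=-0.0433, y'=-0.1385
  A cos θ + B sin θ = C:  0.1633·cos θ + -0.3058·sin θ = -0.1007
  γ=atan2(-0.3058,0.1633)=-1.0802;  ψ=arccos(-0.2905)=1.8656;  θ2=γ+ψ≈0.7854
arm 3 (φ=240.0°): x'=-0.0983, y'=0.1068
  e−x'=0.2183;  (l²−L²−(e−x')²−y'²−z²)/2L = -0.1556
  θ3 = atan2(B,A) + arccos(C/0.3757) = 1.0470

θ₁ = -0.3489, θ₂ = 0.7854, θ₃ = 1.0470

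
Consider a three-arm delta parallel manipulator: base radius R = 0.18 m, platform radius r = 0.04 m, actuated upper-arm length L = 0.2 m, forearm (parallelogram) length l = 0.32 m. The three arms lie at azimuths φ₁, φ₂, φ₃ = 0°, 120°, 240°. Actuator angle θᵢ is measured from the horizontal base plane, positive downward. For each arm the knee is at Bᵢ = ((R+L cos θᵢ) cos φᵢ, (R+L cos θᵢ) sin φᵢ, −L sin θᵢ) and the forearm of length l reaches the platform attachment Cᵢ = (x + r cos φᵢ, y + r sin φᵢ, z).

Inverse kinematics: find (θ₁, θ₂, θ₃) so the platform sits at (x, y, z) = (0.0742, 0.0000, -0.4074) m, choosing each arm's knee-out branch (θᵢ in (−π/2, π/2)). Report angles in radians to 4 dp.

φ1=0.0° → target in arm frame (0.0742, 0.0000)
  A=0.0658, B=-0.4074, C=(l²−L²−A²−y'²−z²)/(2L)=-0.2698
  θ1 = atan2(B,A) + arccos(C/0.4127) = 0.8726
rotate P by −φ2: (-0.0371, -0.0643, -0.4074)
  A=0.1771, B=-0.4074, C=(l²−L²−A²−y'²−z²)/(2L)=-0.3477
  γ=atan2(-0.4074,0.1771)=-1.1607;  ψ=arccos(-0.7826)=2.4697;  θ2=γ+ψ≈1.3090
rotate P by −φ3: (-0.0371, 0.0643, -0.4074)
  A cos θ + B sin θ = C:  0.1771·cos θ + -0.4074·sin θ = -0.3477
  θ3 = atan2(B,A) + arccos(C/0.4442) = 1.3090

θ₁ = 0.8726, θ₂ = 1.3090, θ₃ = 1.3090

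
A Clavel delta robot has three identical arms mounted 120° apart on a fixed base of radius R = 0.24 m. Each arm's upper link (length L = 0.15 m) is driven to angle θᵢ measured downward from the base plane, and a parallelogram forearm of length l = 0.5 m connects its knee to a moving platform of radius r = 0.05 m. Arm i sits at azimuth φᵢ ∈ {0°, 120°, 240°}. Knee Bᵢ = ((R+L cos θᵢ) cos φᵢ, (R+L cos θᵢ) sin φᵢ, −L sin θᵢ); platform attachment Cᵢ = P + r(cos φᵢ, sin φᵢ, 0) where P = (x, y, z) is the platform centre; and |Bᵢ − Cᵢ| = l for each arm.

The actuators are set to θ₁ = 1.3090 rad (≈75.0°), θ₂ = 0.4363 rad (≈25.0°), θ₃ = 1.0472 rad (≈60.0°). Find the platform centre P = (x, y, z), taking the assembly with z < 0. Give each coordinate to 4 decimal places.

φ1=0.0°: virtual centre (0.2288, 0.0000, -0.1449), radius l
arm 2 at φ=120.0°: e+L cos θ2 = 0.3259;  S2 = (-0.1630, 0.2823, -0.0634)
arm 3 at φ=240.0°: e+L cos θ3 = 0.2650;  S3 = (-0.1325, -0.2295, -0.1299)
subtract pairs → two planes through P
linear system: -0.7836x+0.5646y = 0.0369−0.1630z; -0.7226x+-0.4590y = 0.0137−0.0300z
det = 0.7676;  x = -0.0322+0.1195z,  y = 0.0207+-0.1229z
sphere 1 gives Az²+Bz+C=0 with A=1.0294, B=0.2223, C=-0.1605;  B²−4AC=0.7101;  roots -0.5173, 0.3013;  negative root z = -0.5173
x = -0.0940, y = 0.0843

(-0.0940, 0.0843, -0.5173)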